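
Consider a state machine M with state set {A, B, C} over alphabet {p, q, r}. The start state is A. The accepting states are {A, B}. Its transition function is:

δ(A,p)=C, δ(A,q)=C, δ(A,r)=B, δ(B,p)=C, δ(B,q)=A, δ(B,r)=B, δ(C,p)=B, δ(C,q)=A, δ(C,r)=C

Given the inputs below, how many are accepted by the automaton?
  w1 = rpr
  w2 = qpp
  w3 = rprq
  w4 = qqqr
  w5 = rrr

2

w1: Trace: A -r-> B -p-> C -r-> C  → end C, rejected
w2: Trace: A -q-> C -p-> B -p-> C  → end C, rejected
w3: Trace: A -r-> B -p-> C -r-> C -q-> A  → end A, accepted
w4: Trace: A -q-> C -q-> A -q-> C -r-> C  → end C, rejected
w5: Trace: A -r-> B -r-> B -r-> B  → end B, accepted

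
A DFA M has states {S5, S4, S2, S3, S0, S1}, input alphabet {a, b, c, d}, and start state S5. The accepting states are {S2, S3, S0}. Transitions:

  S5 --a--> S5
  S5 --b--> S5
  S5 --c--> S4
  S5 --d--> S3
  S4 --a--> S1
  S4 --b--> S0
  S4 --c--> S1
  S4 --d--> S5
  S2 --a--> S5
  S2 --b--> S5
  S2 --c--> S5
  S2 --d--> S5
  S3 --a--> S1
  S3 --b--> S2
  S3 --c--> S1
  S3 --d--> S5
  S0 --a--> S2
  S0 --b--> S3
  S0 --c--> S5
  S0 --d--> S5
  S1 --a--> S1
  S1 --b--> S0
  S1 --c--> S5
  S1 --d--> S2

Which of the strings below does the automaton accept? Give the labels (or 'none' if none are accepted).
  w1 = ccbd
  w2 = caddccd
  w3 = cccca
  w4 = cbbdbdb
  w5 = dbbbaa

w1:
  start at S5
  read 'c': S5 → S4
  read 'c': S4 → S1
  read 'b': S1 → S0
  read 'd': S0 → S5
  end S5, rejected
w2:
  start at S5
  read 'c': S5 → S4
  read 'a': S4 → S1
  read 'd': S1 → S2
  read 'd': S2 → S5
  read 'c': S5 → S4
  read 'c': S4 → S1
  read 'd': S1 → S2
  end S2, accepted
w3:
  start at S5
  read 'c': S5 → S4
  read 'c': S4 → S1
  read 'c': S1 → S5
  read 'c': S5 → S4
  read 'a': S4 → S1
  end S1, rejected
w4:
  start at S5
  read 'c': S5 → S4
  read 'b': S4 → S0
  read 'b': S0 → S3
  read 'd': S3 → S5
  read 'b': S5 → S5
  read 'd': S5 → S3
  read 'b': S3 → S2
  end S2, accepted
w5:
  start at S5
  read 'd': S5 → S3
  read 'b': S3 → S2
  read 'b': S2 → S5
  read 'b': S5 → S5
  read 'a': S5 → S5
  read 'a': S5 → S5
  end S5, rejected

w2, w4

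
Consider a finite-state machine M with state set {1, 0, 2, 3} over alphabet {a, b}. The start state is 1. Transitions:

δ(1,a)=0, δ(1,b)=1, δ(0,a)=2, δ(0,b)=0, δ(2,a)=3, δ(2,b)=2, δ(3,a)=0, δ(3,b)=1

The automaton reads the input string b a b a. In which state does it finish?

start at 1
read 'b': 1 → 1
read 'a': 1 → 0
read 'b': 0 → 0
read 'a': 0 → 2

2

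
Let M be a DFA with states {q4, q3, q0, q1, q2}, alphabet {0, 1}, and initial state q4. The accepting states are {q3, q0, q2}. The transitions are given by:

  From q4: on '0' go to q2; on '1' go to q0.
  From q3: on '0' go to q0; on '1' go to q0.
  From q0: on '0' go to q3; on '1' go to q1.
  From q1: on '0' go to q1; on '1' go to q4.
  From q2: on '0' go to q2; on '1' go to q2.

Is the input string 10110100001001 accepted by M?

Yes

start at q4
read '1': q4 → q0
read '0': q0 → q3
read '1': q3 → q0
read '1': q0 → q1
read '0': q1 → q1
read '1': q1 → q4
read '0': q4 → q2
read '0': q2 → q2
read '0': q2 → q2
read '0': q2 → q2
read '1': q2 → q2
read '0': q2 → q2
read '0': q2 → q2
read '1': q2 → q2
End state q2 is accepting.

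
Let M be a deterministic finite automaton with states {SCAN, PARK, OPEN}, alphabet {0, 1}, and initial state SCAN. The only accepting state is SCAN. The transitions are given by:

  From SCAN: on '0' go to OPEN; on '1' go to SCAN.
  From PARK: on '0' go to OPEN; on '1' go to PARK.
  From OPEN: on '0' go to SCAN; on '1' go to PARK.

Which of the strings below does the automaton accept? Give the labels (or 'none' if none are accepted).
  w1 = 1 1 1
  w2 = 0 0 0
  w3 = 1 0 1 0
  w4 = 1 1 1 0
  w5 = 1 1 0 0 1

w1: Trace: SCAN -1-> SCAN -1-> SCAN -1-> SCAN  → end SCAN, accepted
w2: Trace: SCAN -0-> OPEN -0-> SCAN -0-> OPEN  → end OPEN, rejected
w3: Trace: SCAN -1-> SCAN -0-> OPEN -1-> PARK -0-> OPEN  → end OPEN, rejected
w4: Trace: SCAN -1-> SCAN -1-> SCAN -1-> SCAN -0-> OPEN  → end OPEN, rejected
w5: Trace: SCAN -1-> SCAN -1-> SCAN -0-> OPEN -0-> SCAN -1-> SCAN  → end SCAN, accepted

w1, w5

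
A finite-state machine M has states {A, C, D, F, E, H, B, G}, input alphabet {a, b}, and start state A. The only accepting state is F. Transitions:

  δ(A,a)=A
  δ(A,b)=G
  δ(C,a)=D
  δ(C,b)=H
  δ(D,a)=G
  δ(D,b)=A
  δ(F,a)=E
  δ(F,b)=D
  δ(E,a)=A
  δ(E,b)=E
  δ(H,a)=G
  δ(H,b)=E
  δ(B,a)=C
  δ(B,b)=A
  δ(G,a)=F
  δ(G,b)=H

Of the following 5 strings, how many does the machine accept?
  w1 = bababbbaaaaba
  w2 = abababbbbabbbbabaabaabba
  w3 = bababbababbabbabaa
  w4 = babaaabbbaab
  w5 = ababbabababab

w1: A → G → F → D → G → H → E → E → A → A → A → A → G → F  → end F, accepted
w2: A → A → G → F → D → G → H → E → E → E → A → G → H → E → E → A → G → F → E → E → A → A → G → H → G  → end G, rejected
w3: A → G → F → D → G → H → E → A → G → F → D → A → A → G → H → G → H → G → F  → end F, accepted
w4: A → G → F → D → G → F → E → E → E → E → A → A → G  → end G, rejected
w5: A → A → G → F → D → A → A → G → F → D → G → H → G → H  → end H, rejected

2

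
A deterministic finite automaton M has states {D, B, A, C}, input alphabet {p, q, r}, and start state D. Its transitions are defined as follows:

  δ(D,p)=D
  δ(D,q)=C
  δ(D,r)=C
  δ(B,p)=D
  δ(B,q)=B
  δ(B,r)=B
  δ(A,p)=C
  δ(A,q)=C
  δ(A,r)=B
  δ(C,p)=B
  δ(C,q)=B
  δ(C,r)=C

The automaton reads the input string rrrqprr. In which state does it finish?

start at D
read 'r': D → C
read 'r': C → C
read 'r': C → C
read 'q': C → B
read 'p': B → D
read 'r': D → C
read 'r': C → C

C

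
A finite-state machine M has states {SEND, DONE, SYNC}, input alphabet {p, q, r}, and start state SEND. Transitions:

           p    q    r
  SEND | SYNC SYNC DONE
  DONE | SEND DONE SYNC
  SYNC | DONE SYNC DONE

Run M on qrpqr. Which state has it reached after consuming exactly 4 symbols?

SYNC

start at SEND
read 'q': SEND → SYNC
read 'r': SYNC → DONE
read 'p': DONE → SEND
read 'q': SEND → SYNC
After 4 symbols: SYNC.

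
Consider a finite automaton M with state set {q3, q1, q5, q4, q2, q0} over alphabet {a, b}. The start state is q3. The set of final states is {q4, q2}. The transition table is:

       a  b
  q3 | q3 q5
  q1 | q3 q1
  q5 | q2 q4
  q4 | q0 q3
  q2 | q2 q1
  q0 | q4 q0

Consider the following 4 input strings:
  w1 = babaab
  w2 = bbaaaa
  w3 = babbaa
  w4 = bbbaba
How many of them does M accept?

w1:
  start at q3
  read 'b': q3 → q5
  read 'a': q5 → q2
  read 'b': q2 → q1
  read 'a': q1 → q3
  read 'a': q3 → q3
  read 'b': q3 → q5
  end q5, rejected
w2:
  start at q3
  read 'b': q3 → q5
  read 'b': q5 → q4
  read 'a': q4 → q0
  read 'a': q0 → q4
  read 'a': q4 → q0
  read 'a': q0 → q4
  end q4, accepted
w3:
  start at q3
  read 'b': q3 → q5
  read 'a': q5 → q2
  read 'b': q2 → q1
  read 'b': q1 → q1
  read 'a': q1 → q3
  read 'a': q3 → q3
  end q3, rejected
w4:
  start at q3
  read 'b': q3 → q5
  read 'b': q5 → q4
  read 'b': q4 → q3
  read 'a': q3 → q3
  read 'b': q3 → q5
  read 'a': q5 → q2
  end q2, accepted

2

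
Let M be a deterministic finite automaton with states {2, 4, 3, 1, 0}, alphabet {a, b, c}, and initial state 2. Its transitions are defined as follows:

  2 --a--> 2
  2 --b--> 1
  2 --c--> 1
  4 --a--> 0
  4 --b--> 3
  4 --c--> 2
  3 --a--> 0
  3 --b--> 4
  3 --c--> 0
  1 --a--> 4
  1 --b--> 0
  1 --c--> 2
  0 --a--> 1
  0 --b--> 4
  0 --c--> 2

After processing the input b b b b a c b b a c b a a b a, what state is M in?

start at 2
read 'b': 2 → 1
read 'b': 1 → 0
read 'b': 0 → 4
read 'b': 4 → 3
read 'a': 3 → 0
read 'c': 0 → 2
read 'b': 2 → 1
read 'b': 1 → 0
read 'a': 0 → 1
read 'c': 1 → 2
read 'b': 2 → 1
read 'a': 1 → 4
read 'a': 4 → 0
read 'b': 0 → 4
read 'a': 4 → 0

0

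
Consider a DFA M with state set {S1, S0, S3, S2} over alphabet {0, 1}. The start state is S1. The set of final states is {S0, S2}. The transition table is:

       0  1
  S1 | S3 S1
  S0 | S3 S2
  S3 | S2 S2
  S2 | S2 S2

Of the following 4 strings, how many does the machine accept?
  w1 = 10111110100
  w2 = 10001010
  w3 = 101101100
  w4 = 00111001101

w1: Trace: S1 -1-> S1 -0-> S3 -1-> S2 -1-> S2 -1-> S2 -1-> S2 -1-> S2 -0-> S2 -1-> S2 -0-> S2 -0-> S2  → end S2, accepted
w2: Trace: S1 -1-> S1 -0-> S3 -0-> S2 -0-> S2 -1-> S2 -0-> S2 -1-> S2 -0-> S2  → end S2, accepted
w3: Trace: S1 -1-> S1 -0-> S3 -1-> S2 -1-> S2 -0-> S2 -1-> S2 -1-> S2 -0-> S2 -0-> S2  → end S2, accepted
w4: Trace: S1 -0-> S3 -0-> S2 -1-> S2 -1-> S2 -1-> S2 -0-> S2 -0-> S2 -1-> S2 -1-> S2 -0-> S2 -1-> S2  → end S2, accepted

4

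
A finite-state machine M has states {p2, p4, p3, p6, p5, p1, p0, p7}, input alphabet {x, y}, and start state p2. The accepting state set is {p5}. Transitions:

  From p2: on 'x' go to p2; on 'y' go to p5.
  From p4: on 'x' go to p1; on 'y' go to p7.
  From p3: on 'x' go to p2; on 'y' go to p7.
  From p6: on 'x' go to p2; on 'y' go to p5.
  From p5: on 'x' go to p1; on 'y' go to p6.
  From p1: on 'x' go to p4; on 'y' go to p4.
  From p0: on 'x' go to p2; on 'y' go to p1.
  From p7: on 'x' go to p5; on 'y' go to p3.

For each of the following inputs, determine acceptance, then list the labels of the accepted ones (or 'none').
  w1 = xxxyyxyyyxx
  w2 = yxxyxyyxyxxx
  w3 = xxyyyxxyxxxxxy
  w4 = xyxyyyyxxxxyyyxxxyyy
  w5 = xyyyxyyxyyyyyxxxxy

w4, w5

w1:
  start at p2
  read 'x': p2 → p2
  read 'x': p2 → p2
  read 'x': p2 → p2
  read 'y': p2 → p5
  read 'y': p5 → p6
  read 'x': p6 → p2
  read 'y': p2 → p5
  read 'y': p5 → p6
  read 'y': p6 → p5
  read 'x': p5 → p1
  read 'x': p1 → p4
  end p4, rejected
w2:
  start at p2
  read 'y': p2 → p5
  read 'x': p5 → p1
  read 'x': p1 → p4
  read 'y': p4 → p7
  read 'x': p7 → p5
  read 'y': p5 → p6
  read 'y': p6 → p5
  read 'x': p5 → p1
  read 'y': p1 → p4
  read 'x': p4 → p1
  read 'x': p1 → p4
  read 'x': p4 → p1
  end p1, rejected
w3:
  start at p2
  read 'x': p2 → p2
  read 'x': p2 → p2
  read 'y': p2 → p5
  read 'y': p5 → p6
  read 'y': p6 → p5
  read 'x': p5 → p1
  read 'x': p1 → p4
  read 'y': p4 → p7
  read 'x': p7 → p5
  read 'x': p5 → p1
  read 'x': p1 → p4
  read 'x': p4 → p1
  read 'x': p1 → p4
  read 'y': p4 → p7
  end p7, rejected
w4:
  start at p2
  read 'x': p2 → p2
  read 'y': p2 → p5
  read 'x': p5 → p1
  read 'y': p1 → p4
  read 'y': p4 → p7
  read 'y': p7 → p3
  read 'y': p3 → p7
  read 'x': p7 → p5
  read 'x': p5 → p1
  read 'x': p1 → p4
  read 'x': p4 → p1
  read 'y': p1 → p4
  read 'y': p4 → p7
  read 'y': p7 → p3
  read 'x': p3 → p2
  read 'x': p2 → p2
  read 'x': p2 → p2
  read 'y': p2 → p5
  read 'y': p5 → p6
  read 'y': p6 → p5
  end p5, accepted
w5:
  start at p2
  read 'x': p2 → p2
  read 'y': p2 → p5
  read 'y': p5 → p6
  read 'y': p6 → p5
  read 'x': p5 → p1
  read 'y': p1 → p4
  read 'y': p4 → p7
  read 'x': p7 → p5
  read 'y': p5 → p6
  read 'y': p6 → p5
  read 'y': p5 → p6
  read 'y': p6 → p5
  read 'y': p5 → p6
  read 'x': p6 → p2
  read 'x': p2 → p2
  read 'x': p2 → p2
  read 'x': p2 → p2
  read 'y': p2 → p5
  end p5, accepted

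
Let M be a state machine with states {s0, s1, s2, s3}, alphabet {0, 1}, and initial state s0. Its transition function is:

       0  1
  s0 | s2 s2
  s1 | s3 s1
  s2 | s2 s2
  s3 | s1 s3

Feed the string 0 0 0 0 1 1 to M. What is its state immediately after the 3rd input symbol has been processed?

start at s0
read '0': s0 → s2
read '0': s2 → s2
read '0': s2 → s2
After 3 symbols: s2.

s2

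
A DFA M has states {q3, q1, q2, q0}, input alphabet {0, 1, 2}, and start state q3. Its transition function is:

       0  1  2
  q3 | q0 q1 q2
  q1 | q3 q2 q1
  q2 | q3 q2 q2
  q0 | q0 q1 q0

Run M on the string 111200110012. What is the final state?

q1

start at q3
read '1': q3 → q1
read '1': q1 → q2
read '1': q2 → q2
read '2': q2 → q2
read '0': q2 → q3
read '0': q3 → q0
read '1': q0 → q1
read '1': q1 → q2
read '0': q2 → q3
read '0': q3 → q0
read '1': q0 → q1
read '2': q1 → q1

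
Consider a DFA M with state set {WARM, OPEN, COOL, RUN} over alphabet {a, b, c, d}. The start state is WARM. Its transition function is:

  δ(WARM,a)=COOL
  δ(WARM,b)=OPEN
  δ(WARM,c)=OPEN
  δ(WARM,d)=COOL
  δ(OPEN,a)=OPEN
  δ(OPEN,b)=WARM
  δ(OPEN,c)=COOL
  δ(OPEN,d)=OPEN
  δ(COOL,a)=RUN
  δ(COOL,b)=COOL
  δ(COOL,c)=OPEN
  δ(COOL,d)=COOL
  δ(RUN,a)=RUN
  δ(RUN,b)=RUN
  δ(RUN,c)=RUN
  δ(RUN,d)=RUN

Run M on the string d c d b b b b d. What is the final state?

Trace: WARM -d-> COOL -c-> OPEN -d-> OPEN -b-> WARM -b-> OPEN -b-> WARM -b-> OPEN -d-> OPEN

OPEN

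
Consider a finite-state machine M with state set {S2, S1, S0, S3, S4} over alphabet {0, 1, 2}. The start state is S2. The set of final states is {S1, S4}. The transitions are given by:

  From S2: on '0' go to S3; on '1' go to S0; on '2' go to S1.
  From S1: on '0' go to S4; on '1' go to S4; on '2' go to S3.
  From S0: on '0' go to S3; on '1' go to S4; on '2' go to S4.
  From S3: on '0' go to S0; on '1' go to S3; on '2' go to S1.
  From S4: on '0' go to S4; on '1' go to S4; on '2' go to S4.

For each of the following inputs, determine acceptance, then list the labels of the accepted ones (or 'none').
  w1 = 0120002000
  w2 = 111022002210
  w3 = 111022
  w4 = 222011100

w1, w2, w3, w4

w1:
  start at S2
  read '0': S2 → S3
  read '1': S3 → S3
  read '2': S3 → S1
  read '0': S1 → S4
  read '0': S4 → S4
  read '0': S4 → S4
  read '2': S4 → S4
  read '0': S4 → S4
  read '0': S4 → S4
  read '0': S4 → S4
  end S4, accepted
w2:
  start at S2
  read '1': S2 → S0
  read '1': S0 → S4
  read '1': S4 → S4
  read '0': S4 → S4
  read '2': S4 → S4
  read '2': S4 → S4
  read '0': S4 → S4
  read '0': S4 → S4
  read '2': S4 → S4
  read '2': S4 → S4
  read '1': S4 → S4
  read '0': S4 → S4
  end S4, accepted
w3:
  start at S2
  read '1': S2 → S0
  read '1': S0 → S4
  read '1': S4 → S4
  read '0': S4 → S4
  read '2': S4 → S4
  read '2': S4 → S4
  end S4, accepted
w4:
  start at S2
  read '2': S2 → S1
  read '2': S1 → S3
  read '2': S3 → S1
  read '0': S1 → S4
  read '1': S4 → S4
  read '1': S4 → S4
  read '1': S4 → S4
  read '0': S4 → S4
  read '0': S4 → S4
  end S4, accepted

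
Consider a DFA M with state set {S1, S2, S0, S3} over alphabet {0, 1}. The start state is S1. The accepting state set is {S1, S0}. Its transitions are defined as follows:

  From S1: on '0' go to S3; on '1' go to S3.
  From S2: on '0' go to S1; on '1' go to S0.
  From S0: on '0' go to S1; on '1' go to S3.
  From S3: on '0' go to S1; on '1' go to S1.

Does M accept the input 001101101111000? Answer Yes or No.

S1 → S3 → S1 → S3 → S1 → S3 → S1 → S3 → S1 → S3 → S1 → S3 → S1 → S3 → S1 → S3
End state S3 is not accepting.

No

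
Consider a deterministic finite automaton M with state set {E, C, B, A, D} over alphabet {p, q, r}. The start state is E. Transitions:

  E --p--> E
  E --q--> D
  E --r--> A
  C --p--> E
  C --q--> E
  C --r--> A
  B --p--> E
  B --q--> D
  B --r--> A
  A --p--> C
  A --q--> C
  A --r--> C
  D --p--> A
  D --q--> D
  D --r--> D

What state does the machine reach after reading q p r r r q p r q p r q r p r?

E → D → A → C → A → C → E → E → A → C → E → A → C → A → C → A

A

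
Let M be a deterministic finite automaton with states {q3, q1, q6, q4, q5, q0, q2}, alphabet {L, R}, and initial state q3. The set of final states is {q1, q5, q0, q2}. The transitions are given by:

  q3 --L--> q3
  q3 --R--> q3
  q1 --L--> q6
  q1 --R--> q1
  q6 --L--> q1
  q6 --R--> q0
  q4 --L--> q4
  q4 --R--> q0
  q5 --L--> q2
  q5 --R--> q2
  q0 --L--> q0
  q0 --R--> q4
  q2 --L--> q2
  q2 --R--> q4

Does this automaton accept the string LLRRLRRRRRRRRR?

No

start at q3
read 'L': q3 → q3
read 'L': q3 → q3
read 'R': q3 → q3
read 'R': q3 → q3
read 'L': q3 → q3
read 'R': q3 → q3
read 'R': q3 → q3
read 'R': q3 → q3
read 'R': q3 → q3
read 'R': q3 → q3
read 'R': q3 → q3
read 'R': q3 → q3
read 'R': q3 → q3
read 'R': q3 → q3
End state q3 is not accepting.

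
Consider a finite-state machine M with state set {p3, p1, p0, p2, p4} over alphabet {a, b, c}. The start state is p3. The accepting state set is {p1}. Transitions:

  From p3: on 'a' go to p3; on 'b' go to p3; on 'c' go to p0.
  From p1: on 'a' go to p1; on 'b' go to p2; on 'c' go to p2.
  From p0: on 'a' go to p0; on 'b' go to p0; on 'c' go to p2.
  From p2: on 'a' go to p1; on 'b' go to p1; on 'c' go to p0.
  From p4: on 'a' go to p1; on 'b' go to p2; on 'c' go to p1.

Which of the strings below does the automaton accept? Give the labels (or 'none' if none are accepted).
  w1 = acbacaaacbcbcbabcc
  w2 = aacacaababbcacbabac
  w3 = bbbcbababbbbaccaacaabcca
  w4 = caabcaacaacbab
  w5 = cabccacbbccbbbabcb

w3

w1: Trace: p3 -a-> p3 -c-> p0 -b-> p0 -a-> p0 -c-> p2 -a-> p1 -a-> p1 -a-> p1 -c-> p2 -b-> p1 -c-> p2 -b-> p1 -c-> p2 -b-> p1 -a-> p1 -b-> p2 -c-> p0 -c-> p2  → end p2, rejected
w2: Trace: p3 -a-> p3 -a-> p3 -c-> p0 -a-> p0 -c-> p2 -a-> p1 -a-> p1 -b-> p2 -a-> p1 -b-> p2 -b-> p1 -c-> p2 -a-> p1 -c-> p2 -b-> p1 -a-> p1 -b-> p2 -a-> p1 -c-> p2  → end p2, rejected
w3: Trace: p3 -b-> p3 -b-> p3 -b-> p3 -c-> p0 -b-> p0 -a-> p0 -b-> p0 -a-> p0 -b-> p0 -b-> p0 -b-> p0 -b-> p0 -a-> p0 -c-> p2 -c-> p0 -a-> p0 -a-> p0 -c-> p2 -a-> p1 -a-> p1 -b-> p2 -c-> p0 -c-> p2 -a-> p1  → end p1, accepted
w4: Trace: p3 -c-> p0 -a-> p0 -a-> p0 -b-> p0 -c-> p2 -a-> p1 -a-> p1 -c-> p2 -a-> p1 -a-> p1 -c-> p2 -b-> p1 -a-> p1 -b-> p2  → end p2, rejected
w5: Trace: p3 -c-> p0 -a-> p0 -b-> p0 -c-> p2 -c-> p0 -a-> p0 -c-> p2 -b-> p1 -b-> p2 -c-> p0 -c-> p2 -b-> p1 -b-> p2 -b-> p1 -a-> p1 -b-> p2 -c-> p0 -b-> p0  → end p0, rejected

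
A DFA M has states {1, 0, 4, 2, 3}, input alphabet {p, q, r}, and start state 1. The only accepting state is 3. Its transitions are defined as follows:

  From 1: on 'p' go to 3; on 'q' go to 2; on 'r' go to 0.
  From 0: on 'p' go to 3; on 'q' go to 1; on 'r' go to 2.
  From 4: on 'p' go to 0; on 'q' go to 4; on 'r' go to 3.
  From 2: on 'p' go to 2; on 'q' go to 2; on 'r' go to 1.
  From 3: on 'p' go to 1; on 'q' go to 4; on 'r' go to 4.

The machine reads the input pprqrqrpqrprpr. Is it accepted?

Trace: 1 -p-> 3 -p-> 1 -r-> 0 -q-> 1 -r-> 0 -q-> 1 -r-> 0 -p-> 3 -q-> 4 -r-> 3 -p-> 1 -r-> 0 -p-> 3 -r-> 4
End state 4 is not accepting.

No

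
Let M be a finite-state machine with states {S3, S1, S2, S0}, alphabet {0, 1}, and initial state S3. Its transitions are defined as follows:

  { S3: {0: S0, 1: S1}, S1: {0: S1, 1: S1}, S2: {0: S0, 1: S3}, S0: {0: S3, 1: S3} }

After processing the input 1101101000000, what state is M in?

S1

start at S3
read '1': S3 → S1
read '1': S1 → S1
read '0': S1 → S1
read '1': S1 → S1
read '1': S1 → S1
read '0': S1 → S1
read '1': S1 → S1
read '0': S1 → S1
read '0': S1 → S1
read '0': S1 → S1
read '0': S1 → S1
read '0': S1 → S1
read '0': S1 → S1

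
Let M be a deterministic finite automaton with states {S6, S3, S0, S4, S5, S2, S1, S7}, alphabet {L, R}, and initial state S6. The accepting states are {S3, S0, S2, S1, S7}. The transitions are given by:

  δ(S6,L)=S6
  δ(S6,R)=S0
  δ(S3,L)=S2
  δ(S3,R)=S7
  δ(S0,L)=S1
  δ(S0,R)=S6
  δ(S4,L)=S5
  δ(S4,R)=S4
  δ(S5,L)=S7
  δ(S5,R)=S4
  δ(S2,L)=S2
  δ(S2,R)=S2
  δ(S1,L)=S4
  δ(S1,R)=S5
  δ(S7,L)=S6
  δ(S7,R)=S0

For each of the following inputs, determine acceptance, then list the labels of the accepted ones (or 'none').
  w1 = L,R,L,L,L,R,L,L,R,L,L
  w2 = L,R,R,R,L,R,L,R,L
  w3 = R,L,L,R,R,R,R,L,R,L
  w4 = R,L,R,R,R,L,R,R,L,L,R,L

w2, w4

w1: S6 → S6 → S0 → S1 → S4 → S5 → S4 → S5 → S7 → S0 → S1 → S4  → end S4, rejected
w2: S6 → S6 → S0 → S6 → S0 → S1 → S5 → S7 → S0 → S1  → end S1, accepted
w3: S6 → S0 → S1 → S4 → S4 → S4 → S4 → S4 → S5 → S4 → S5  → end S5, rejected
w4: S6 → S0 → S1 → S5 → S4 → S4 → S5 → S4 → S4 → S5 → S7 → S0 → S1  → end S1, accepted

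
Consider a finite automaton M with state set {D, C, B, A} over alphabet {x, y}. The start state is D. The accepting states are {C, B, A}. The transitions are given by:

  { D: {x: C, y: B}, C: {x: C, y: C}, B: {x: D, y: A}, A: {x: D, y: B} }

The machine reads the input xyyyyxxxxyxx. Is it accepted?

D → C → C → C → C → C → C → C → C → C → C → C → C
End state C is accepting.

Yes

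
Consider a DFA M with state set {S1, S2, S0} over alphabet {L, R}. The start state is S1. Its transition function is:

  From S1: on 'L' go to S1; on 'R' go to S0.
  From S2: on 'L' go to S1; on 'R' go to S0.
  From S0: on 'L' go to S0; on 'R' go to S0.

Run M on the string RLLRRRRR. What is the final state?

start at S1
read 'R': S1 → S0
read 'L': S0 → S0
read 'L': S0 → S0
read 'R': S0 → S0
read 'R': S0 → S0
read 'R': S0 → S0
read 'R': S0 → S0
read 'R': S0 → S0

S0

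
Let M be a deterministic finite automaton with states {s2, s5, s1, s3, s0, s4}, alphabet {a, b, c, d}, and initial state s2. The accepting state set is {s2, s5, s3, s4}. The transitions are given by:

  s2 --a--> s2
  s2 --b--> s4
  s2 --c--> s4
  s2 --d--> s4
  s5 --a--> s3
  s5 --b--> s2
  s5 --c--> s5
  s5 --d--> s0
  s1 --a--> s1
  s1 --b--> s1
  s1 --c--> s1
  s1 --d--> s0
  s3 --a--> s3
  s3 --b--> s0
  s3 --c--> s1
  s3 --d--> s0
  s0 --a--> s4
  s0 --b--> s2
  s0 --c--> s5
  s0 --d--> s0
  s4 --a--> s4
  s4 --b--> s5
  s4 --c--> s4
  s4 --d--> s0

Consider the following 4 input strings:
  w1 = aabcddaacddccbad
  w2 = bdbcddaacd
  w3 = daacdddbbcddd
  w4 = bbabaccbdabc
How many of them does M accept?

2

w1: Trace: s2 -a-> s2 -a-> s2 -b-> s4 -c-> s4 -d-> s0 -d-> s0 -a-> s4 -a-> s4 -c-> s4 -d-> s0 -d-> s0 -c-> s5 -c-> s5 -b-> s2 -a-> s2 -d-> s4  → end s4, accepted
w2: Trace: s2 -b-> s4 -d-> s0 -b-> s2 -c-> s4 -d-> s0 -d-> s0 -a-> s4 -a-> s4 -c-> s4 -d-> s0  → end s0, rejected
w3: Trace: s2 -d-> s4 -a-> s4 -a-> s4 -c-> s4 -d-> s0 -d-> s0 -d-> s0 -b-> s2 -b-> s4 -c-> s4 -d-> s0 -d-> s0 -d-> s0  → end s0, rejected
w4: Trace: s2 -b-> s4 -b-> s5 -a-> s3 -b-> s0 -a-> s4 -c-> s4 -c-> s4 -b-> s5 -d-> s0 -a-> s4 -b-> s5 -c-> s5  → end s5, accepted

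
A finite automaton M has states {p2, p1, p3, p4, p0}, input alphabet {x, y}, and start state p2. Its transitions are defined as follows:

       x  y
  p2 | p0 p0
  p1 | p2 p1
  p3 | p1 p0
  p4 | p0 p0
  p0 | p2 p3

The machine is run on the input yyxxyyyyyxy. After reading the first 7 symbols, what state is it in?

p0

p2 → p0 → p3 → p1 → p2 → p0 → p3 → p0
After 7 symbols: p0.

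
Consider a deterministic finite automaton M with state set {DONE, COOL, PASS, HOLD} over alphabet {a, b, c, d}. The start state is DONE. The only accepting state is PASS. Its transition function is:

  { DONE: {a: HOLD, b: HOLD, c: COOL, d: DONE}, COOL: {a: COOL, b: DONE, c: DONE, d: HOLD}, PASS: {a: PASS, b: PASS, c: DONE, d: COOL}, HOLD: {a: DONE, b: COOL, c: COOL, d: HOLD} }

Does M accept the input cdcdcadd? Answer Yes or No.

DONE → COOL → HOLD → COOL → HOLD → COOL → COOL → HOLD → HOLD
End state HOLD is not accepting.

No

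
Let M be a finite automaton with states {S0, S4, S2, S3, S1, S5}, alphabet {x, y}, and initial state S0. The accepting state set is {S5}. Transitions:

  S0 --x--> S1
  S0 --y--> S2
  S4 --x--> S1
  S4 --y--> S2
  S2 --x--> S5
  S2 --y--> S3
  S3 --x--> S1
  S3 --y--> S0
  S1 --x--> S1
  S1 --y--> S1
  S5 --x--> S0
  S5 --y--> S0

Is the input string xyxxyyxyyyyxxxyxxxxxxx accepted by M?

No

start at S0
read 'x': S0 → S1
read 'y': S1 → S1
read 'x': S1 → S1
read 'x': S1 → S1
read 'y': S1 → S1
read 'y': S1 → S1
read 'x': S1 → S1
read 'y': S1 → S1
read 'y': S1 → S1
read 'y': S1 → S1
read 'y': S1 → S1
read 'x': S1 → S1
read 'x': S1 → S1
read 'x': S1 → S1
read 'y': S1 → S1
read 'x': S1 → S1
read 'x': S1 → S1
read 'x': S1 → S1
read 'x': S1 → S1
read 'x': S1 → S1
read 'x': S1 → S1
read 'x': S1 → S1
End state S1 is not accepting.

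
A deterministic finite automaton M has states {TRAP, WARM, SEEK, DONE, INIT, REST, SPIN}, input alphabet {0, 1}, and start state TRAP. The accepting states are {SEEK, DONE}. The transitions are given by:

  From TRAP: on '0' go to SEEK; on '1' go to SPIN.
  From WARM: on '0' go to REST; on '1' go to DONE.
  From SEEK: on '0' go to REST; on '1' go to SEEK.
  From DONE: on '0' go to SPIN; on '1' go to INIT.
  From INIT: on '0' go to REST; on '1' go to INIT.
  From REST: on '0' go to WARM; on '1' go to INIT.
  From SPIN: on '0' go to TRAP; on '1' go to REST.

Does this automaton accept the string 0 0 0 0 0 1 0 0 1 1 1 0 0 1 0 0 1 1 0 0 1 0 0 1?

Trace: TRAP -0-> SEEK -0-> REST -0-> WARM -0-> REST -0-> WARM -1-> DONE -0-> SPIN -0-> TRAP -1-> SPIN -1-> REST -1-> INIT -0-> REST -0-> WARM -1-> DONE -0-> SPIN -0-> TRAP -1-> SPIN -1-> REST -0-> WARM -0-> REST -1-> INIT -0-> REST -0-> WARM -1-> DONE
End state DONE is accepting.

Yes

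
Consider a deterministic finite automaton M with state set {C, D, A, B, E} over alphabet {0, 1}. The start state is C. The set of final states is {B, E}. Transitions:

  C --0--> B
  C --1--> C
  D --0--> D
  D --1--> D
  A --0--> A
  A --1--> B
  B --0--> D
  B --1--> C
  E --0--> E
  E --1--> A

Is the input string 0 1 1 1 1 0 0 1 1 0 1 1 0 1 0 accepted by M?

start at C
read '0': C → B
read '1': B → C
read '1': C → C
read '1': C → C
read '1': C → C
read '0': C → B
read '0': B → D
read '1': D → D
read '1': D → D
read '0': D → D
read '1': D → D
read '1': D → D
read '0': D → D
read '1': D → D
read '0': D → D
End state D is not accepting.

No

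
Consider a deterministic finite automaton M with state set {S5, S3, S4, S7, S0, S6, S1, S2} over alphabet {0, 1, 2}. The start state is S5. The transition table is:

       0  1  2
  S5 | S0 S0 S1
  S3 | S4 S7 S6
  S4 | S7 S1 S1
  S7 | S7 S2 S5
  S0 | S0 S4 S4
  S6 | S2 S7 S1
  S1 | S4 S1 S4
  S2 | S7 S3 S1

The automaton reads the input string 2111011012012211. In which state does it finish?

Trace: S5 -2-> S1 -1-> S1 -1-> S1 -1-> S1 -0-> S4 -1-> S1 -1-> S1 -0-> S4 -1-> S1 -2-> S4 -0-> S7 -1-> S2 -2-> S1 -2-> S4 -1-> S1 -1-> S1

S1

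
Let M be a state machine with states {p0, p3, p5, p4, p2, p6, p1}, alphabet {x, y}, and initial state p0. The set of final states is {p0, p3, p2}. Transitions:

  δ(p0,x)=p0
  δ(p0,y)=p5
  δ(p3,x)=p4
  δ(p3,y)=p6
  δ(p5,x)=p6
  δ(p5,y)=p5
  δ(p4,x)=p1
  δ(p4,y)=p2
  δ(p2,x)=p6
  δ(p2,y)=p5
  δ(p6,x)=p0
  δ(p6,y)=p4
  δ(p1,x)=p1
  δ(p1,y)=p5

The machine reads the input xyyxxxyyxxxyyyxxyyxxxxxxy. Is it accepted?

No

Trace: p0 -x-> p0 -y-> p5 -y-> p5 -x-> p6 -x-> p0 -x-> p0 -y-> p5 -y-> p5 -x-> p6 -x-> p0 -x-> p0 -y-> p5 -y-> p5 -y-> p5 -x-> p6 -x-> p0 -y-> p5 -y-> p5 -x-> p6 -x-> p0 -x-> p0 -x-> p0 -x-> p0 -x-> p0 -y-> p5
End state p5 is not accepting.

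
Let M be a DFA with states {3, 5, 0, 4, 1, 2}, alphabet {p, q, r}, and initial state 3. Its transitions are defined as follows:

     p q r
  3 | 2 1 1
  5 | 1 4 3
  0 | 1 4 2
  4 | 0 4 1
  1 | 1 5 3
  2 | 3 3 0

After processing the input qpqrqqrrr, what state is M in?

start at 3
read 'q': 3 → 1
read 'p': 1 → 1
read 'q': 1 → 5
read 'r': 5 → 3
read 'q': 3 → 1
read 'q': 1 → 5
read 'r': 5 → 3
read 'r': 3 → 1
read 'r': 1 → 3

3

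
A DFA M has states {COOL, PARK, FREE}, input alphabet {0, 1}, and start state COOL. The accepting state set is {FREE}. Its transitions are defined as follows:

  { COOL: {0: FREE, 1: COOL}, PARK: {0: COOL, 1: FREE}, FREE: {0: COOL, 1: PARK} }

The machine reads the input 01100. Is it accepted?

Yes

Trace: COOL -0-> FREE -1-> PARK -1-> FREE -0-> COOL -0-> FREE
End state FREE is accepting.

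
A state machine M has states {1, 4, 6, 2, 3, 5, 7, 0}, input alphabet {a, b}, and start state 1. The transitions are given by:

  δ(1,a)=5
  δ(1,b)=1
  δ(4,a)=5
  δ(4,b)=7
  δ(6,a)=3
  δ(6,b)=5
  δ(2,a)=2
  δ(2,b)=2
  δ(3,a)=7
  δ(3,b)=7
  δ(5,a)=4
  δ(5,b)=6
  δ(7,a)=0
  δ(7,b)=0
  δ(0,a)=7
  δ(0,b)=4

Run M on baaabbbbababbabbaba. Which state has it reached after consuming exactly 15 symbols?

1 → 1 → 5 → 4 → 5 → 6 → 5 → 6 → 5 → 4 → 7 → 0 → 4 → 7 → 0 → 4
After 15 symbols: 4.

4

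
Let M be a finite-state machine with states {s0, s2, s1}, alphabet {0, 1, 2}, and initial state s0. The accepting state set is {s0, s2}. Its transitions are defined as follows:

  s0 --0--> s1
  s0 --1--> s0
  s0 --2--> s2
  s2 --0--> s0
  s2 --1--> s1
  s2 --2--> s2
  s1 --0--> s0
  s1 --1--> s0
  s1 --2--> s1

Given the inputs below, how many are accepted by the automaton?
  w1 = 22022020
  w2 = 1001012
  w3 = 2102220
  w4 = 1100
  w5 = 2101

w1:
  start at s0
  read '2': s0 → s2
  read '2': s2 → s2
  read '0': s2 → s0
  read '2': s0 → s2
  read '2': s2 → s2
  read '0': s2 → s0
  read '2': s0 → s2
  read '0': s2 → s0
  end s0, accepted
w2:
  start at s0
  read '1': s0 → s0
  read '0': s0 → s1
  read '0': s1 → s0
  read '1': s0 → s0
  read '0': s0 → s1
  read '1': s1 → s0
  read '2': s0 → s2
  end s2, accepted
w3:
  start at s0
  read '2': s0 → s2
  read '1': s2 → s1
  read '0': s1 → s0
  read '2': s0 → s2
  read '2': s2 → s2
  read '2': s2 → s2
  read '0': s2 → s0
  end s0, accepted
w4:
  start at s0
  read '1': s0 → s0
  read '1': s0 → s0
  read '0': s0 → s1
  read '0': s1 → s0
  end s0, accepted
w5:
  start at s0
  read '2': s0 → s2
  read '1': s2 → s1
  read '0': s1 → s0
  read '1': s0 → s0
  end s0, accepted

5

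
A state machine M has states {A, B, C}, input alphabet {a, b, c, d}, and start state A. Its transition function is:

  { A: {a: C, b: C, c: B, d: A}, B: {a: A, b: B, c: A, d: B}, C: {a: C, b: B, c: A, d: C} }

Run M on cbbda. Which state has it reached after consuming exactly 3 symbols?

A → B → B → B
After 3 symbols: B.

B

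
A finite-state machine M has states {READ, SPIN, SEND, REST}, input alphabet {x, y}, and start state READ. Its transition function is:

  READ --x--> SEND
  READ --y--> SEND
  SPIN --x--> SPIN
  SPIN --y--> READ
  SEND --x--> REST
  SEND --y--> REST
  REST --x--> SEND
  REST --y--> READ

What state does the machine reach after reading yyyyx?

Trace: READ -y-> SEND -y-> REST -y-> READ -y-> SEND -x-> REST

REST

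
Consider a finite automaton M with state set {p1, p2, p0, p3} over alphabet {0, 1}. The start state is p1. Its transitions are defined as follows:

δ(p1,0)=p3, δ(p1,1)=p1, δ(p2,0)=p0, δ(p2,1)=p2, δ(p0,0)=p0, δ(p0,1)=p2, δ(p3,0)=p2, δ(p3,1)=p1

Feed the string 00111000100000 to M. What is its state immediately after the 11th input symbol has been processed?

start at p1
read '0': p1 → p3
read '0': p3 → p2
read '1': p2 → p2
read '1': p2 → p2
read '1': p2 → p2
read '0': p2 → p0
read '0': p0 → p0
read '0': p0 → p0
read '1': p0 → p2
read '0': p2 → p0
read '0': p0 → p0
After 11 symbols: p0.

p0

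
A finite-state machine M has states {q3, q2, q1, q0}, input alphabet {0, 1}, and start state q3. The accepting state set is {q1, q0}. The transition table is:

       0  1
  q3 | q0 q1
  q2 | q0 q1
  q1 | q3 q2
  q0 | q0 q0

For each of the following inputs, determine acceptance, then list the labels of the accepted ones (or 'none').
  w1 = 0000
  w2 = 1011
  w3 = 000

w1:
  start at q3
  read '0': q3 → q0
  read '0': q0 → q0
  read '0': q0 → q0
  read '0': q0 → q0
  end q0, accepted
w2:
  start at q3
  read '1': q3 → q1
  read '0': q1 → q3
  read '1': q3 → q1
  read '1': q1 → q2
  end q2, rejected
w3:
  start at q3
  read '0': q3 → q0
  read '0': q0 → q0
  read '0': q0 → q0
  end q0, accepted

w1, w3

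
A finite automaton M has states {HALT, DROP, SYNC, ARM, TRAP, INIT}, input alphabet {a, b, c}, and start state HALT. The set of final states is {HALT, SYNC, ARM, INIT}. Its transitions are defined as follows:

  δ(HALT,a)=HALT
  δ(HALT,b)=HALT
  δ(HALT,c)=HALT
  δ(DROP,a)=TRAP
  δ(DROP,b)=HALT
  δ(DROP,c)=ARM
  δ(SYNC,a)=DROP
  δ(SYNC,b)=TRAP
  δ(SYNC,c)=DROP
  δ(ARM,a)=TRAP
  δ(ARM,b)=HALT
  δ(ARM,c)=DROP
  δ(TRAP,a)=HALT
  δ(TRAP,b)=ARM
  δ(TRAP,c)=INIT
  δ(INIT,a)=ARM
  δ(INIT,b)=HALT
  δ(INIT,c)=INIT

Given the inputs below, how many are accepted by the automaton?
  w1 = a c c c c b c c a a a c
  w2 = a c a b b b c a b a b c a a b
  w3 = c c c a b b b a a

w1: HALT → HALT → HALT → HALT → HALT → HALT → HALT → HALT → HALT → HALT → HALT → HALT → HALT  → end HALT, accepted
w2: HALT → HALT → HALT → HALT → HALT → HALT → HALT → HALT → HALT → HALT → HALT → HALT → HALT → HALT → HALT → HALT  → end HALT, accepted
w3: HALT → HALT → HALT → HALT → HALT → HALT → HALT → HALT → HALT → HALT  → end HALT, accepted

3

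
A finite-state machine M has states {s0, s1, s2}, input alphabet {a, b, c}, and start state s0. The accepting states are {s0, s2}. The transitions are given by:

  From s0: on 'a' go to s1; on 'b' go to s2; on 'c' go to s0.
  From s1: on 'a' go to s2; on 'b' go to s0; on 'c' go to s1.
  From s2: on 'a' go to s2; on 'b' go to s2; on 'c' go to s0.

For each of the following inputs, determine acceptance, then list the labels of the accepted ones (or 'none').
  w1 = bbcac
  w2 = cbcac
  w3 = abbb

w3

w1: s0 → s2 → s2 → s0 → s1 → s1  → end s1, rejected
w2: s0 → s0 → s2 → s0 → s1 → s1  → end s1, rejected
w3: s0 → s1 → s0 → s2 → s2  → end s2, accepted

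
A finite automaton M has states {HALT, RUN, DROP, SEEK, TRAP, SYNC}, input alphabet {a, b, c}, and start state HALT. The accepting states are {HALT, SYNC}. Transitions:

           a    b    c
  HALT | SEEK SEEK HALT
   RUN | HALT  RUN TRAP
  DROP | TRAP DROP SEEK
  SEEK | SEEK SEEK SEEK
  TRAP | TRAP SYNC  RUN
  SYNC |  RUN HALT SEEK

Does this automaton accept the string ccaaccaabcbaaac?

start at HALT
read 'c': HALT → HALT
read 'c': HALT → HALT
read 'a': HALT → SEEK
read 'a': SEEK → SEEK
read 'c': SEEK → SEEK
read 'c': SEEK → SEEK
read 'a': SEEK → SEEK
read 'a': SEEK → SEEK
read 'b': SEEK → SEEK
read 'c': SEEK → SEEK
read 'b': SEEK → SEEK
read 'a': SEEK → SEEK
read 'a': SEEK → SEEK
read 'a': SEEK → SEEK
read 'c': SEEK → SEEK
End state SEEK is not accepting.

No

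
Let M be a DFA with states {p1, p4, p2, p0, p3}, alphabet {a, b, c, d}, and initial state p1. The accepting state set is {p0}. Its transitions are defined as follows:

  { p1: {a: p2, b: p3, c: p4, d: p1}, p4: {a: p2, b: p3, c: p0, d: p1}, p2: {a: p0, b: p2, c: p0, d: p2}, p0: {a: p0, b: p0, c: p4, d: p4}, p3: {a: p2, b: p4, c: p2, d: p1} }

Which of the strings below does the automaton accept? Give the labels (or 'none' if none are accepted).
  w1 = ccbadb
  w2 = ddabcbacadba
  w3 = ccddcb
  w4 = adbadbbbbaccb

w2

w1: p1 → p4 → p0 → p0 → p0 → p4 → p3  → end p3, rejected
w2: p1 → p1 → p1 → p2 → p2 → p0 → p0 → p0 → p4 → p2 → p2 → p2 → p0  → end p0, accepted
w3: p1 → p4 → p0 → p4 → p1 → p4 → p3  → end p3, rejected
w4: p1 → p2 → p2 → p2 → p0 → p4 → p3 → p4 → p3 → p4 → p2 → p0 → p4 → p3  → end p3, rejected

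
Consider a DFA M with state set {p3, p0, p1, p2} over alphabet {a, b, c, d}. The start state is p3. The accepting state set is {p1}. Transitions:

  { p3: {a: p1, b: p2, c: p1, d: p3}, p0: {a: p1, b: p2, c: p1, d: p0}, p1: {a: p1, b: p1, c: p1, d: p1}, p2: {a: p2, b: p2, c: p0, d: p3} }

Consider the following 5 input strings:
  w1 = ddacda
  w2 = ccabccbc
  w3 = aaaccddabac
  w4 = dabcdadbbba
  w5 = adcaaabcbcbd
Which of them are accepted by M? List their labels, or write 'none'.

w1:
  start at p3
  read 'd': p3 → p3
  read 'd': p3 → p3
  read 'a': p3 → p1
  read 'c': p1 → p1
  read 'd': p1 → p1
  read 'a': p1 → p1
  end p1, accepted
w2:
  start at p3
  read 'c': p3 → p1
  read 'c': p1 → p1
  read 'a': p1 → p1
  read 'b': p1 → p1
  read 'c': p1 → p1
  read 'c': p1 → p1
  read 'b': p1 → p1
  read 'c': p1 → p1
  end p1, accepted
w3:
  start at p3
  read 'a': p3 → p1
  read 'a': p1 → p1
  read 'a': p1 → p1
  read 'c': p1 → p1
  read 'c': p1 → p1
  read 'd': p1 → p1
  read 'd': p1 → p1
  read 'a': p1 → p1
  read 'b': p1 → p1
  read 'a': p1 → p1
  read 'c': p1 → p1
  end p1, accepted
w4:
  start at p3
  read 'd': p3 → p3
  read 'a': p3 → p1
  read 'b': p1 → p1
  read 'c': p1 → p1
  read 'd': p1 → p1
  read 'a': p1 → p1
  read 'd': p1 → p1
  read 'b': p1 → p1
  read 'b': p1 → p1
  read 'b': p1 → p1
  read 'a': p1 → p1
  end p1, accepted
w5:
  start at p3
  read 'a': p3 → p1
  read 'd': p1 → p1
  read 'c': p1 → p1
  read 'a': p1 → p1
  read 'a': p1 → p1
  read 'a': p1 → p1
  read 'b': p1 → p1
  read 'c': p1 → p1
  read 'b': p1 → p1
  read 'c': p1 → p1
  read 'b': p1 → p1
  read 'd': p1 → p1
  end p1, accepted

w1, w2, w3, w4, w5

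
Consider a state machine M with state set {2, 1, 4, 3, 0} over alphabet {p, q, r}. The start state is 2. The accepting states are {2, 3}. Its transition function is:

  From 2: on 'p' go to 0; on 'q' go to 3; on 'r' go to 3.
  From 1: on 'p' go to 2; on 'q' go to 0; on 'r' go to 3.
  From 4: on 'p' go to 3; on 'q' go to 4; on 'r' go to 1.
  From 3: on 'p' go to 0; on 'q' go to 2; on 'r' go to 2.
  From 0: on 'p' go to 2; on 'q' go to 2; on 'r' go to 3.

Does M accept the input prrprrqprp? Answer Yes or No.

No

start at 2
read 'p': 2 → 0
read 'r': 0 → 3
read 'r': 3 → 2
read 'p': 2 → 0
read 'r': 0 → 3
read 'r': 3 → 2
read 'q': 2 → 3
read 'p': 3 → 0
read 'r': 0 → 3
read 'p': 3 → 0
End state 0 is not accepting.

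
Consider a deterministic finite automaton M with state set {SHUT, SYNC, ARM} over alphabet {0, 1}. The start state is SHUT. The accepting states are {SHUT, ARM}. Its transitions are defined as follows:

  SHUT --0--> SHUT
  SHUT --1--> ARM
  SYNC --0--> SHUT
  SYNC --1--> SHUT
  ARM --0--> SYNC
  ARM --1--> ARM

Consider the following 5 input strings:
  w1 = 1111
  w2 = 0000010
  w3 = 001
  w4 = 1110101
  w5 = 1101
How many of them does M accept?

4

w1: SHUT → ARM → ARM → ARM → ARM  → end ARM, accepted
w2: SHUT → SHUT → SHUT → SHUT → SHUT → SHUT → ARM → SYNC  → end SYNC, rejected
w3: SHUT → SHUT → SHUT → ARM  → end ARM, accepted
w4: SHUT → ARM → ARM → ARM → SYNC → SHUT → SHUT → ARM  → end ARM, accepted
w5: SHUT → ARM → ARM → SYNC → SHUT  → end SHUT, accepted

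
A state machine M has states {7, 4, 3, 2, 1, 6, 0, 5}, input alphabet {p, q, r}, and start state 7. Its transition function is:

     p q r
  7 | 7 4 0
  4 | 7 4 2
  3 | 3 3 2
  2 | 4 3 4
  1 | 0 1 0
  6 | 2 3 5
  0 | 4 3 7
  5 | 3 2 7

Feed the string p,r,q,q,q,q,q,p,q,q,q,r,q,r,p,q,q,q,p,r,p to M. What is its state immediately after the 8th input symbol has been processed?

3

start at 7
read 'p': 7 → 7
read 'r': 7 → 0
read 'q': 0 → 3
read 'q': 3 → 3
read 'q': 3 → 3
read 'q': 3 → 3
read 'q': 3 → 3
read 'p': 3 → 3
After 8 symbols: 3.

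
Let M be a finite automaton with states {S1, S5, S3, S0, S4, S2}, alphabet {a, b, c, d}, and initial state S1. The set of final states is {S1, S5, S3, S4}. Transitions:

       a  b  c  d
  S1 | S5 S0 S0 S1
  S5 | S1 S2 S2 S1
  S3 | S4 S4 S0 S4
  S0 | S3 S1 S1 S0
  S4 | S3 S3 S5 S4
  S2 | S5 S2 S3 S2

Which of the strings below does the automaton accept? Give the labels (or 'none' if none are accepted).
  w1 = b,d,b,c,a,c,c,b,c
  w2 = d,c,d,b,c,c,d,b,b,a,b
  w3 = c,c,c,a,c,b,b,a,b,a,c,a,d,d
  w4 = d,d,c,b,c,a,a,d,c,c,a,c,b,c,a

w1:
  start at S1
  read 'b': S1 → S0
  read 'd': S0 → S0
  read 'b': S0 → S1
  read 'c': S1 → S0
  read 'a': S0 → S3
  read 'c': S3 → S0
  read 'c': S0 → S1
  read 'b': S1 → S0
  read 'c': S0 → S1
  end S1, accepted
w2:
  start at S1
  read 'd': S1 → S1
  read 'c': S1 → S0
  read 'd': S0 → S0
  read 'b': S0 → S1
  read 'c': S1 → S0
  read 'c': S0 → S1
  read 'd': S1 → S1
  read 'b': S1 → S0
  read 'b': S0 → S1
  read 'a': S1 → S5
  read 'b': S5 → S2
  end S2, rejected
w3:
  start at S1
  read 'c': S1 → S0
  read 'c': S0 → S1
  read 'c': S1 → S0
  read 'a': S0 → S3
  read 'c': S3 → S0
  read 'b': S0 → S1
  read 'b': S1 → S0
  read 'a': S0 → S3
  read 'b': S3 → S4
  read 'a': S4 → S3
  read 'c': S3 → S0
  read 'a': S0 → S3
  read 'd': S3 → S4
  read 'd': S4 → S4
  end S4, accepted
w4:
  start at S1
  read 'd': S1 → S1
  read 'd': S1 → S1
  read 'c': S1 → S0
  read 'b': S0 → S1
  read 'c': S1 → S0
  read 'a': S0 → S3
  read 'a': S3 → S4
  read 'd': S4 → S4
  read 'c': S4 → S5
  read 'c': S5 → S2
  read 'a': S2 → S5
  read 'c': S5 → S2
  read 'b': S2 → S2
  read 'c': S2 → S3
  read 'a': S3 → S4
  end S4, accepted

w1, w3, w4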